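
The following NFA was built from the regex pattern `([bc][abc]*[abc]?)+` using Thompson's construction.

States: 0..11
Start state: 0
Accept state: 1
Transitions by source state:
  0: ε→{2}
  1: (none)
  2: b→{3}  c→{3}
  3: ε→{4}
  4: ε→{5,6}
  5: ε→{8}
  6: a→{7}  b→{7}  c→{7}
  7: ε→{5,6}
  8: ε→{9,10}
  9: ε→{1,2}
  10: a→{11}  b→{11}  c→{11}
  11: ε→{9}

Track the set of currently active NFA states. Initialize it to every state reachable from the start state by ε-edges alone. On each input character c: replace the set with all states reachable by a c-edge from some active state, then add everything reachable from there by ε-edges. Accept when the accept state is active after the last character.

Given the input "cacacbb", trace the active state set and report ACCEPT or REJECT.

S₀ = ε-closure({0}) = {0,2}
'c' @ 1: {1,2,3,4,5,6,8,9,10}  ✓accept
'a' @ 2: {1,2,5,6,7,8,9,10,11}  ✓accept
'c' @ 3: {1,2,3,4,5,6,7,8,9,10,11}  ✓accept
'a' @ 4: {1,2,5,6,7,8,9,10,11}  ✓accept
'c' @ 5: {1,2,3,4,5,6,7,8,9,10,11}  ✓accept
'b' @ 6: {1,2,3,4,5,6,7,8,9,10,11}  ✓accept
'b' @ 7: {1,2,3,4,5,6,7,8,9,10,11}  ✓accept
after full input: {1,2,3,4,5,6,7,8,9,10,11}  (accept=1 in)

Answer: ACCEPT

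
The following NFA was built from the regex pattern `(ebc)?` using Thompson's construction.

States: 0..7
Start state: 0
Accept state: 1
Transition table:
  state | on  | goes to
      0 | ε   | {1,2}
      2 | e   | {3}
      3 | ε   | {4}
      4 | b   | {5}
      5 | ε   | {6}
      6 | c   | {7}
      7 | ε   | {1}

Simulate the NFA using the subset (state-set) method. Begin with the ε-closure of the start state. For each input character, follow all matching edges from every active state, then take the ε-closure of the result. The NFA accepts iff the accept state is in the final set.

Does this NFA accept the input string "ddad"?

Answer: REJECT

Derivation:
S₀ = ε-closure({0}) = {0,1,2}
'd' @ 1: {}  — no active states
rest 'dad' ignored (set empty)
final: {}; accept 1 not in set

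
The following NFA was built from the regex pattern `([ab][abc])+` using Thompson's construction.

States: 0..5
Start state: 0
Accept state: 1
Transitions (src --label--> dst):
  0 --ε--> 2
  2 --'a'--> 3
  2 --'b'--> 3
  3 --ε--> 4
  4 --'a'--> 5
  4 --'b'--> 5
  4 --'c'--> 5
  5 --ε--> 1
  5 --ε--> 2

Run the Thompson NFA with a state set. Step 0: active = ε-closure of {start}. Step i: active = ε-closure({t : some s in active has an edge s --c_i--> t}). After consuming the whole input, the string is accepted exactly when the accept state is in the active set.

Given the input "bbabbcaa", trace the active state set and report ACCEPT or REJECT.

initial (ε-close {0}): {0,2}
'b' @ 1: {3,4}
'b' @ 2: {1,2,5}  ✓accept
'a' @ 3: {3,4}
'b' @ 4: {1,2,5}  ✓accept
'b' @ 5: {3,4}
'c' @ 6: {1,2,5}  ✓accept
'a' @ 7: {3,4}
'a' @ 8: {1,2,5}  ✓accept
after full input: {1,2,5}  (accept=1 in)

Answer: ACCEPT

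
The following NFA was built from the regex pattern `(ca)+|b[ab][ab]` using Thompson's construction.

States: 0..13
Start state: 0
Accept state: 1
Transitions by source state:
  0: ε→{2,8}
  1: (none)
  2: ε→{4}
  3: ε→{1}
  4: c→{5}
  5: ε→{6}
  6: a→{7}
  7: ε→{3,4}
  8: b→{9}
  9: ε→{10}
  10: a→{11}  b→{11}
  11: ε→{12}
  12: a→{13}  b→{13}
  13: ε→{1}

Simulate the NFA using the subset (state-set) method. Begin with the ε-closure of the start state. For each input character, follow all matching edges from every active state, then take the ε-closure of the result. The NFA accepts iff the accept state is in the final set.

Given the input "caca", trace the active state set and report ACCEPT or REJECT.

S₀ = ε-closure({0}) = {0,2,4,8}
'c' @ 1: {5,6}
'a' @ 2: {1,3,4,7}  (accept∈set)
'c' @ 3: {5,6}
'a' @ 4: {1,3,4,7}  (accept∈set)
end set {1,3,4,7} — state 1 in

Answer: ACCEPT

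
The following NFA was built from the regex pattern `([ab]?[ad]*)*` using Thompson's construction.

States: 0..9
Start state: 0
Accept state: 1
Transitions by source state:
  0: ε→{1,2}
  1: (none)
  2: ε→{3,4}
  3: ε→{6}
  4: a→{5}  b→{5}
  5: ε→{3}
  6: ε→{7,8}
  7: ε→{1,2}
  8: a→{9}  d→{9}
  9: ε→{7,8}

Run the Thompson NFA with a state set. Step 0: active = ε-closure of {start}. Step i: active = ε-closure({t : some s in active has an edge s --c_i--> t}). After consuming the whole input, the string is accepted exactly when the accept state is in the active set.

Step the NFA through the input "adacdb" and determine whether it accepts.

Answer: REJECT

Derivation:
S₀ = ε-closure({0}) = {0,1,2,3,4,6,7,8}
'a' @ 1: {1,2,3,4,5,6,7,8,9}  [accepting]
'd' @ 2: {1,2,3,4,6,7,8,9}  [accepting]
'a' @ 3: {1,2,3,4,5,6,7,8,9}  [accepting]
'c' @ 4: {}  — no active states
rest 'db' ignored (set empty)
final: {}; accept 1 not in set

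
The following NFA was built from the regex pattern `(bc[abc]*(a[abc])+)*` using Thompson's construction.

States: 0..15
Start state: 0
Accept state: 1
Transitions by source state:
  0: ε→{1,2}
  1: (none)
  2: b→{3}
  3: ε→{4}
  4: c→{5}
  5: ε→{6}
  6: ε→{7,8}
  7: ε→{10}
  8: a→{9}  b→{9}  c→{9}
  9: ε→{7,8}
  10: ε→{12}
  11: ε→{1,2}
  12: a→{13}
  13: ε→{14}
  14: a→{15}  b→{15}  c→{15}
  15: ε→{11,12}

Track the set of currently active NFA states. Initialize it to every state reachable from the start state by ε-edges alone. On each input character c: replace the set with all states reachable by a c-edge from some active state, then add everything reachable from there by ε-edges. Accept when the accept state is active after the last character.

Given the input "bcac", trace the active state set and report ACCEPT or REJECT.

start: ε-closure({0}) = {0,1,2}
'b' @ 1: {3,4}
'c' @ 2: {5,6,7,8,10,12}
'a' @ 3: {7,8,9,10,12,13,14}
'c' @ 4: {1,2,7,8,9,10,11,12,15}  ✓accept
after full input: {1,2,7,8,9,10,11,12,15}  (accept=1 in)

Answer: ACCEPT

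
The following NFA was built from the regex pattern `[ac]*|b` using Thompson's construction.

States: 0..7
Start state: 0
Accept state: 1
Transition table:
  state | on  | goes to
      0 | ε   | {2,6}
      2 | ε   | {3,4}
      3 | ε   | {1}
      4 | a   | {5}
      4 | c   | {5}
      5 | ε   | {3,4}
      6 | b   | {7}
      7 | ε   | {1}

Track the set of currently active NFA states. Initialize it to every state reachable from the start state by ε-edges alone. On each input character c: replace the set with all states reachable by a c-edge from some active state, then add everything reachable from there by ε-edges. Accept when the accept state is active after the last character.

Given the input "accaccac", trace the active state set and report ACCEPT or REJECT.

Answer: ACCEPT

Derivation:
start: ε-closure({0}) = {0,1,2,3,4,6}
'a' @ 1: {1,3,4,5}  (accept∈set)
'c' @ 2: {1,3,4,5}  (accept∈set)
'c' @ 3: {1,3,4,5}  (accept∈set)
'a' @ 4: {1,3,4,5}  (accept∈set)
'c' @ 5: {1,3,4,5}  (accept∈set)
'c' @ 6: {1,3,4,5}  (accept∈set)
'a' @ 7: {1,3,4,5}  (accept∈set)
'c' @ 8: {1,3,4,5}  (accept∈set)
end set {1,3,4,5} — state 1 in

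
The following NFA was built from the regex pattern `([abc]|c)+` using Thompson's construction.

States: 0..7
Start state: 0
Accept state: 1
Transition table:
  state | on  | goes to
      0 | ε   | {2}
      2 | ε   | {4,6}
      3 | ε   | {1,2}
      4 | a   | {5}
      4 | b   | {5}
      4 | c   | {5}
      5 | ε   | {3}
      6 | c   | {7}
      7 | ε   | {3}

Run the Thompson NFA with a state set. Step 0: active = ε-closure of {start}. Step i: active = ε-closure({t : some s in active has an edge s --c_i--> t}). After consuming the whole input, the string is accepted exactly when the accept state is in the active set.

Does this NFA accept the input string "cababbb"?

S₀ = ε-closure({0}) = {0,2,4,6}
'c' @ 1: {1,2,3,4,5,6,7}  ✓accept
'a' @ 2: {1,2,3,4,5,6}  ✓accept
'b' @ 3: {1,2,3,4,5,6}  ✓accept
'a' @ 4: {1,2,3,4,5,6}  ✓accept
'b' @ 5: {1,2,3,4,5,6}  ✓accept
'b' @ 6: {1,2,3,4,5,6}  ✓accept
'b' @ 7: {1,2,3,4,5,6}  ✓accept
final: {1,2,3,4,5,6}; accept 1 in set

Answer: ACCEPT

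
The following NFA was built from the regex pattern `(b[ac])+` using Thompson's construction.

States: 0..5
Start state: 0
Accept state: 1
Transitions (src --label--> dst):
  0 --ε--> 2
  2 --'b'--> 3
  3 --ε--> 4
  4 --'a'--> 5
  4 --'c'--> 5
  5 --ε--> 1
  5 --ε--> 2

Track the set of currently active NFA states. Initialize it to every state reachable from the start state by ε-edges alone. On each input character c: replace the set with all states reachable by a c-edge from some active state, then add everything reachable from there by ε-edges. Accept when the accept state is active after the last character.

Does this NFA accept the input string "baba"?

Answer: ACCEPT

Derivation:
S₀ = ε-closure({0}) = {0,2}
'b' @ 1: {3,4}
'a' @ 2: {1,2,5}  [accepting]
'b' @ 3: {3,4}
'a' @ 4: {1,2,5}  [accepting]
end set {1,2,5} — state 1 in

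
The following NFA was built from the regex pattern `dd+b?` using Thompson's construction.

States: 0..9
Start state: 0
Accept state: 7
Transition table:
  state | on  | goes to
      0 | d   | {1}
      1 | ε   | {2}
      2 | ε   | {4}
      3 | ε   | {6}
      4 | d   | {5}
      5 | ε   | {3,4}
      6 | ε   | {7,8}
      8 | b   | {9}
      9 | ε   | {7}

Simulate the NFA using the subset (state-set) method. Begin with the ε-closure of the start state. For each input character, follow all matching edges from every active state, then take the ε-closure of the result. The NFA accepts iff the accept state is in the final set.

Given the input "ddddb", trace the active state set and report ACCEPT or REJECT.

Answer: ACCEPT

Trace:
initial (ε-close {0}): {0}
'd' @ 1: {1,2,4}
'd' @ 2: {3,4,5,6,7,8}  (accept∈set)
'd' @ 3: {3,4,5,6,7,8}  (accept∈set)
'd' @ 4: {3,4,5,6,7,8}  (accept∈set)
'b' @ 5: {7,9}  (accept∈set)
end set {7,9} — state 7 in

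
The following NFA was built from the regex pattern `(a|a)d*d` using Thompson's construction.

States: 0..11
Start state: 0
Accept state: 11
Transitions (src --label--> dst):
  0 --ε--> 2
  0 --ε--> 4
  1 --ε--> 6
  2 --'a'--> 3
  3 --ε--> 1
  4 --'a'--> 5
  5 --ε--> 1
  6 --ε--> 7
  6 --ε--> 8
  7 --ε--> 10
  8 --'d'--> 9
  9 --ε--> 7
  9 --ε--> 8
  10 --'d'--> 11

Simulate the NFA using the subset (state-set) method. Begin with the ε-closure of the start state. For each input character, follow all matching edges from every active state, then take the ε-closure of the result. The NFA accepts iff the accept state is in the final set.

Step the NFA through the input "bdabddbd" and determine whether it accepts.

Answer: REJECT

Steps:
initial (ε-close {0}): {0,2,4}
'b' @ 1: {}  — dead — no transitions
rest 'dabddbd' ignored (set empty)
final: {}; accept 11 not in set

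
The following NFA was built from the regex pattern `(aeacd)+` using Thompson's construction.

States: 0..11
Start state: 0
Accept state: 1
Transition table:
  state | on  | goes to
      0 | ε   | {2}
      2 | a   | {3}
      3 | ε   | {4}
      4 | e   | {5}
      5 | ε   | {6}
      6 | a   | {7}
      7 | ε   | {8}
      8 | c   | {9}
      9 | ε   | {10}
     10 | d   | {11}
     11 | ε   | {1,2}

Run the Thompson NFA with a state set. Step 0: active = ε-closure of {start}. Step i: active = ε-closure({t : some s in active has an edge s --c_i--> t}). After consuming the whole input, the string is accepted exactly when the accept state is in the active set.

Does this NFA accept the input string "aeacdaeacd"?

Answer: ACCEPT

Derivation:
initial (ε-close {0}): {0,2}
'a' @ 1: {3,4}
'e' @ 2: {5,6}
'a' @ 3: {7,8}
'c' @ 4: {9,10}
'd' @ 5: {1,2,11}  ✓accept
'a' @ 6: {3,4}
'e' @ 7: {5,6}
'a' @ 8: {7,8}
'c' @ 9: {9,10}
'd' @ 10: {1,2,11}  ✓accept
end set {1,2,11} — state 1 in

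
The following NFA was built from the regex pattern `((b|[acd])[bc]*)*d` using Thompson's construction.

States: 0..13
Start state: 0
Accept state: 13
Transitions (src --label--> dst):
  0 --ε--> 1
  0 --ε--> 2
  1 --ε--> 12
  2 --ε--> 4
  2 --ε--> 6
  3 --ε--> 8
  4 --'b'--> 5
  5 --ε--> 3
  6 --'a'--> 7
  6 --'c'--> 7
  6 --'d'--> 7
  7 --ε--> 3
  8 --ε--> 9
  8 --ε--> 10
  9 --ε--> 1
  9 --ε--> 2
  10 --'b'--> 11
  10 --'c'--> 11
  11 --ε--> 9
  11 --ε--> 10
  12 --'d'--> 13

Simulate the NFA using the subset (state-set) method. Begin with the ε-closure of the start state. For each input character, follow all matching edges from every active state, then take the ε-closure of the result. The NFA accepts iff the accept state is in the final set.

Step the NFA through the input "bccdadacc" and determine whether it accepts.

initial (ε-close {0}): {0,1,2,4,6,12}
'b' @ 1: {1,2,3,4,5,6,8,9,10,12}
'c' @ 2: {1,2,3,4,6,7,8,9,10,11,12}
'c' @ 3: {1,2,3,4,6,7,8,9,10,11,12}
'd' @ 4: {1,2,3,4,6,7,8,9,10,12,13}  ✓accept
'a' @ 5: {1,2,3,4,6,7,8,9,10,12}
'd' @ 6: {1,2,3,4,6,7,8,9,10,12,13}  ✓accept
'a' @ 7: {1,2,3,4,6,7,8,9,10,12}
'c' @ 8: {1,2,3,4,6,7,8,9,10,11,12}
'c' @ 9: {1,2,3,4,6,7,8,9,10,11,12}
after full input: {1,2,3,4,6,7,8,9,10,11,12}  (accept=13 not in)

Answer: REJECT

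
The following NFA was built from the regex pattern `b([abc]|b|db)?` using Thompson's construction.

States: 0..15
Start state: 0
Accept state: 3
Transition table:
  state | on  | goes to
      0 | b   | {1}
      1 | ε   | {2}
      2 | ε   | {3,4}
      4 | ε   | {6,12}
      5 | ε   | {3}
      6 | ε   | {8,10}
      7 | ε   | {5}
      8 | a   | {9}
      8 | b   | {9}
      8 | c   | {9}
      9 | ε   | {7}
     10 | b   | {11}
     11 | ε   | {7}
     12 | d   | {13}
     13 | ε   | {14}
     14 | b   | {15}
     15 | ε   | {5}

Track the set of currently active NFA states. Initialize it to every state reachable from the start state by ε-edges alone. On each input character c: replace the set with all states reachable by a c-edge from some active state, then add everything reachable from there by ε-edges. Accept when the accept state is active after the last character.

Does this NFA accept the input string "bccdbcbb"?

Answer: REJECT

Trace:
S₀ = ε-closure({0}) = {0}
'b' @ 1: {1,2,3,4,6,8,10,12}  (accept∈set)
'c' @ 2: {3,5,7,9}  (accept∈set)
'c' @ 3: {}  — state set empty
rest 'dbcbb' ignored (set empty)
after full input: {}  (accept=3 not in)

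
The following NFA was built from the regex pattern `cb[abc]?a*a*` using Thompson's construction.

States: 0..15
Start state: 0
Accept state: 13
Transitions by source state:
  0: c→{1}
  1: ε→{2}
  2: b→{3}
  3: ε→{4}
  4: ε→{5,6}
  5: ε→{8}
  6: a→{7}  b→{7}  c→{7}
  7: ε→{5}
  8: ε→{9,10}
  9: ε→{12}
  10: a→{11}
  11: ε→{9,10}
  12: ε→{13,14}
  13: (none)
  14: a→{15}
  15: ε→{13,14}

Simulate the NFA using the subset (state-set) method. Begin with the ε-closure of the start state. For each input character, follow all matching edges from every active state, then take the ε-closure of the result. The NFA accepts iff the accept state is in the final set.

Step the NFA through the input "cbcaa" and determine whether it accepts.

Answer: ACCEPT

Derivation:
S₀ = ε-closure({0}) = {0}
'c' @ 1: {1,2}
'b' @ 2: {3,4,5,6,8,9,10,12,13,14}  [accepting]
'c' @ 3: {5,7,8,9,10,12,13,14}  [accepting]
'a' @ 4: {9,10,11,12,13,14,15}  [accepting]
'a' @ 5: {9,10,11,12,13,14,15}  [accepting]
end set {9,10,11,12,13,14,15} — state 13 in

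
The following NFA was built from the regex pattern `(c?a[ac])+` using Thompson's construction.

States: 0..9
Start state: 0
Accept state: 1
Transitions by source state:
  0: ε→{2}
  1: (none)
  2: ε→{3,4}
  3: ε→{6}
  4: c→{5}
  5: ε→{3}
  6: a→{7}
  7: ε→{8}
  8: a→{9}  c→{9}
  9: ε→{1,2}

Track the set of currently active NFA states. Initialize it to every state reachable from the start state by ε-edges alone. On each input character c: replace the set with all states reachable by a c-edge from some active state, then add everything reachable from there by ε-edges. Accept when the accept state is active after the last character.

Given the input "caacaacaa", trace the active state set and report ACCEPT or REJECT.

initial (ε-close {0}): {0,2,3,4,6}
'c' @ 1: {3,5,6}
'a' @ 2: {7,8}
'a' @ 3: {1,2,3,4,6,9}  (accept∈set)
'c' @ 4: {3,5,6}
'a' @ 5: {7,8}
'a' @ 6: {1,2,3,4,6,9}  (accept∈set)
'c' @ 7: {3,5,6}
'a' @ 8: {7,8}
'a' @ 9: {1,2,3,4,6,9}  (accept∈set)
after full input: {1,2,3,4,6,9}  (accept=1 in)

Answer: ACCEPT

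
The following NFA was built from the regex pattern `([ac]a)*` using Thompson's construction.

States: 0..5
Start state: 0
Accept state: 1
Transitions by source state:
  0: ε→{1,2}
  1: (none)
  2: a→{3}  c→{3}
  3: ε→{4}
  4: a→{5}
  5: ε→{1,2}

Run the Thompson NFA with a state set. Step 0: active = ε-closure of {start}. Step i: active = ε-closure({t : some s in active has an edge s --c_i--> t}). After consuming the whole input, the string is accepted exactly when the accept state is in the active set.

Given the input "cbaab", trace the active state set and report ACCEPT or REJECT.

Answer: REJECT

Derivation:
initial (ε-close {0}): {0,1,2}
'c' @ 1: {3,4}
'b' @ 2: {}  — no active states
rest 'aab' ignored (set empty)
final: {}; accept 1 not in set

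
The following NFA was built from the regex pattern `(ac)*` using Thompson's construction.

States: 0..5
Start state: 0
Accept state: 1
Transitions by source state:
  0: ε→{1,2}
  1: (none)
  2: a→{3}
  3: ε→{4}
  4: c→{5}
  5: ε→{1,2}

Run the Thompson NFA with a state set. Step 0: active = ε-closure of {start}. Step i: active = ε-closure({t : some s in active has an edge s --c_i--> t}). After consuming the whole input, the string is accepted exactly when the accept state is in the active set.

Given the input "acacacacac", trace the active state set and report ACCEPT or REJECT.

start: ε-closure({0}) = {0,1,2}
'a' @ 1: {3,4}
'c' @ 2: {1,2,5}  ✓accept
'a' @ 3: {3,4}
'c' @ 4: {1,2,5}  ✓accept
'a' @ 5: {3,4}
'c' @ 6: {1,2,5}  ✓accept
'a' @ 7: {3,4}
'c' @ 8: {1,2,5}  ✓accept
'a' @ 9: {3,4}
'c' @ 10: {1,2,5}  ✓accept
after full input: {1,2,5}  (accept=1 in)

Answer: ACCEPT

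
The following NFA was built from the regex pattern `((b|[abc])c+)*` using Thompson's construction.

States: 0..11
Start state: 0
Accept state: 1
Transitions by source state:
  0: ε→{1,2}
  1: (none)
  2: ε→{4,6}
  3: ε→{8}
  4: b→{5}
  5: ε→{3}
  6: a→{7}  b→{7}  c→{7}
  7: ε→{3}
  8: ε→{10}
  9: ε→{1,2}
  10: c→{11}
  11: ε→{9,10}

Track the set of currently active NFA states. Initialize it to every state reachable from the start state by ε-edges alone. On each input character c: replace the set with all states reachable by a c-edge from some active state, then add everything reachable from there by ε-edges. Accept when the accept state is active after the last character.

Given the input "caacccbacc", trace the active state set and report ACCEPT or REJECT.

S₀ = ε-closure({0}) = {0,1,2,4,6}
'c' @ 1: {3,7,8,10}
'a' @ 2: {}  — dead — no transitions
rest 'acccbacc' ignored (set empty)
final: {}; accept 1 not in set

Answer: REJECT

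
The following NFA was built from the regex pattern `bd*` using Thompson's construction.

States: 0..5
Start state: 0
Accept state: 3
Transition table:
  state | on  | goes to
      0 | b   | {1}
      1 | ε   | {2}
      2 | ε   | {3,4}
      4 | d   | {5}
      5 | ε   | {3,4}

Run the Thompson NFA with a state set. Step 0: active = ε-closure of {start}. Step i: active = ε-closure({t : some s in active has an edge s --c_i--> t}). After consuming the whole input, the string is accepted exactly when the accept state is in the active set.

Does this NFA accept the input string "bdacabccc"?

Answer: REJECT

Steps:
S₀ = ε-closure({0}) = {0}
'b' @ 1: {1,2,3,4}  (accept∈set)
'd' @ 2: {3,4,5}  (accept∈set)
'a' @ 3: {}  — dead — no transitions
rest 'cabccc' ignored (set empty)
end set {} — state 3 not in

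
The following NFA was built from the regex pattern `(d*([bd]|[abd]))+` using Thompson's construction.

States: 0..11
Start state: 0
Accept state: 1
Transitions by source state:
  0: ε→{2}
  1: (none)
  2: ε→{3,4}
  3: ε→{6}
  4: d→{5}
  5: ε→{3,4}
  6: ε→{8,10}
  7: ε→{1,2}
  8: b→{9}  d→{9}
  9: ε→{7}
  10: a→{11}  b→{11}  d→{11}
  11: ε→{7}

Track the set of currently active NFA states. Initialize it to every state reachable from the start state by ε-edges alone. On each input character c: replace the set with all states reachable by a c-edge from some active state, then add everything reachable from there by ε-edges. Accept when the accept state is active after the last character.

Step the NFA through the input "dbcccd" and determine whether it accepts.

Answer: REJECT

Trace:
S₀ = ε-closure({0}) = {0,2,3,4,6,8,10}
'd' @ 1: {1,2,3,4,5,6,7,8,9,10,11}  (accept∈set)
'b' @ 2: {1,2,3,4,6,7,8,9,10,11}  (accept∈set)
'c' @ 3: {}  — state set empty
rest 'ccd' ignored (set empty)
end set {} — state 1 not in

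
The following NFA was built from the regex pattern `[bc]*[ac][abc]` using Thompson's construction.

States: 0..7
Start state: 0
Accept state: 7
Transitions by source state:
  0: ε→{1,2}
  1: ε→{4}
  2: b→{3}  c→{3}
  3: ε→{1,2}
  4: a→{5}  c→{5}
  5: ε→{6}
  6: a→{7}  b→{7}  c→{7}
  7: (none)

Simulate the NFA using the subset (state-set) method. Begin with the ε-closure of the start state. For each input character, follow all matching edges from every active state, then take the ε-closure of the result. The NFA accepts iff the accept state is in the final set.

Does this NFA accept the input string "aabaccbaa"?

start: ε-closure({0}) = {0,1,2,4}
'a' @ 1: {5,6}
'a' @ 2: {7}  ✓accept
'b' @ 3: {}  — no active states
rest 'accbaa' ignored (set empty)
end set {} — state 7 not in

Answer: REJECT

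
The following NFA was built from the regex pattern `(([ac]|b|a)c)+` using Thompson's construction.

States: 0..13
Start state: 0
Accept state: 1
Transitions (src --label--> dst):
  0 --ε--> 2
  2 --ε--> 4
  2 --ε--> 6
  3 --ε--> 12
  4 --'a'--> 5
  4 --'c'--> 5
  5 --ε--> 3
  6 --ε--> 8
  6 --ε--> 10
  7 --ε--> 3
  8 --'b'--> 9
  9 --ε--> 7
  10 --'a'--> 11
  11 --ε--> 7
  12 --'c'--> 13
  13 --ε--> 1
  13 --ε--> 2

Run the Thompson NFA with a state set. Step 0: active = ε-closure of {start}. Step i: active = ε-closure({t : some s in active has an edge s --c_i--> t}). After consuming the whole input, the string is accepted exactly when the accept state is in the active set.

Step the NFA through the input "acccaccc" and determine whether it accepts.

Answer: ACCEPT

Steps:
start: ε-closure({0}) = {0,2,4,6,8,10}
'a' @ 1: {3,5,7,11,12}
'c' @ 2: {1,2,4,6,8,10,13}  ✓accept
'c' @ 3: {3,5,12}
'c' @ 4: {1,2,4,6,8,10,13}  ✓accept
'a' @ 5: {3,5,7,11,12}
'c' @ 6: {1,2,4,6,8,10,13}  ✓accept
'c' @ 7: {3,5,12}
'c' @ 8: {1,2,4,6,8,10,13}  ✓accept
end set {1,2,4,6,8,10,13} — state 1 in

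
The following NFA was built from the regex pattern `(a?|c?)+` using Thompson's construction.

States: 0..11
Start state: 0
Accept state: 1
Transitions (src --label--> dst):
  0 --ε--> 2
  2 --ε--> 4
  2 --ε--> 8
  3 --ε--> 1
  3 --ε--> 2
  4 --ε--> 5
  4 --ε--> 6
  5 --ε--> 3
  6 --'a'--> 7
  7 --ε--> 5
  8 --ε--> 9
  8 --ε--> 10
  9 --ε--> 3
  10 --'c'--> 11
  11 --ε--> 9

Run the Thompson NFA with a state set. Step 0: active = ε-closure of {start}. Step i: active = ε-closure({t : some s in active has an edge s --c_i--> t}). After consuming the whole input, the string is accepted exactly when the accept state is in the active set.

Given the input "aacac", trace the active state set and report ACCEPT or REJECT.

start: ε-closure({0}) = {0,1,2,3,4,5,6,8,9,10}
'a' @ 1: {1,2,3,4,5,6,7,8,9,10}  [accepting]
'a' @ 2: {1,2,3,4,5,6,7,8,9,10}  [accepting]
'c' @ 3: {1,2,3,4,5,6,8,9,10,11}  [accepting]
'a' @ 4: {1,2,3,4,5,6,7,8,9,10}  [accepting]
'c' @ 5: {1,2,3,4,5,6,8,9,10,11}  [accepting]
end set {1,2,3,4,5,6,8,9,10,11} — state 1 in

Answer: ACCEPT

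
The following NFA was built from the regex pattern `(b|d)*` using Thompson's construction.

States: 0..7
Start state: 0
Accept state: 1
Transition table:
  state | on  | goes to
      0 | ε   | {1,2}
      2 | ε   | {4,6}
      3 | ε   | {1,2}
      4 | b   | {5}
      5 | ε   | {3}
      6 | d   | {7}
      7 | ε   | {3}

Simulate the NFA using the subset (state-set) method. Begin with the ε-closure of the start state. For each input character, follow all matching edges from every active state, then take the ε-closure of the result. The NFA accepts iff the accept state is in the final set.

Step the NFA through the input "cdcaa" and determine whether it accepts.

S₀ = ε-closure({0}) = {0,1,2,4,6}
'c' @ 1: {}  — dead — no transitions
rest 'dcaa' ignored (set empty)
after full input: {}  (accept=1 not in)

Answer: REJECT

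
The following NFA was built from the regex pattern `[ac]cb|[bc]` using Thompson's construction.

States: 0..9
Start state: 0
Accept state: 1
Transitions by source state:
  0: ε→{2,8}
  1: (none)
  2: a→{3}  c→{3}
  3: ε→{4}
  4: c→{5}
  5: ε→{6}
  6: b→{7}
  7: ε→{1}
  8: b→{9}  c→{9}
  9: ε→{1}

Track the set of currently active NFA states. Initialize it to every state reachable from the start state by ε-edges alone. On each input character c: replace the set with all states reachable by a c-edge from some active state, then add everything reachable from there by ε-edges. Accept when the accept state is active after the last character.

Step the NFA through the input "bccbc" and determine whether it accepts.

S₀ = ε-closure({0}) = {0,2,8}
'b' @ 1: {1,9}  (accept∈set)
'c' @ 2: {}  — state set empty
rest 'cbc' ignored (set empty)
end set {} — state 1 not in

Answer: REJECT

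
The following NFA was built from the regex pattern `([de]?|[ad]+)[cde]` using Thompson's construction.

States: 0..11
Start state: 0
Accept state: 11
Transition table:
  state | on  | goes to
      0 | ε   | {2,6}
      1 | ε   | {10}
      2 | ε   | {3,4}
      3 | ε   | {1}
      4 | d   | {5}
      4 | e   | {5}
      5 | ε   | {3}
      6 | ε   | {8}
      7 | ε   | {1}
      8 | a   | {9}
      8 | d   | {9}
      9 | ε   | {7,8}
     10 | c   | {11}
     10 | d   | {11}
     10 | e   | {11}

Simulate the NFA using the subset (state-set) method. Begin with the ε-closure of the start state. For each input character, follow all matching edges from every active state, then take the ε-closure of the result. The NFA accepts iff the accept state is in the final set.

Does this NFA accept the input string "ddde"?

S₀ = ε-closure({0}) = {0,1,2,3,4,6,8,10}
'd' @ 1: {1,3,5,7,8,9,10,11}  [accepting]
'd' @ 2: {1,7,8,9,10,11}  [accepting]
'd' @ 3: {1,7,8,9,10,11}  [accepting]
'e' @ 4: {11}  [accepting]
final: {11}; accept 11 in set

Answer: ACCEPT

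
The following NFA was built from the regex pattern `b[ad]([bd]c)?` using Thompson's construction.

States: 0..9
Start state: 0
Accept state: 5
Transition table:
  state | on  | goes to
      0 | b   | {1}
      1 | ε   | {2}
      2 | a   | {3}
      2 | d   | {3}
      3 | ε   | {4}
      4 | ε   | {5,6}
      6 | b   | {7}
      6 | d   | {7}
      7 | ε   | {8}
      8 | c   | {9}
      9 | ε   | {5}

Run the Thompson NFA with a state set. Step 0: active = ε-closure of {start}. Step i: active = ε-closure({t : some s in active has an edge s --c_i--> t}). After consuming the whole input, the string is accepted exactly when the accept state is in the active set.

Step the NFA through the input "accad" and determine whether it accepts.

Answer: REJECT

Derivation:
initial (ε-close {0}): {0}
'a' @ 1: {}  — dead — no transitions
rest 'ccad' ignored (set empty)
final: {}; accept 5 not in set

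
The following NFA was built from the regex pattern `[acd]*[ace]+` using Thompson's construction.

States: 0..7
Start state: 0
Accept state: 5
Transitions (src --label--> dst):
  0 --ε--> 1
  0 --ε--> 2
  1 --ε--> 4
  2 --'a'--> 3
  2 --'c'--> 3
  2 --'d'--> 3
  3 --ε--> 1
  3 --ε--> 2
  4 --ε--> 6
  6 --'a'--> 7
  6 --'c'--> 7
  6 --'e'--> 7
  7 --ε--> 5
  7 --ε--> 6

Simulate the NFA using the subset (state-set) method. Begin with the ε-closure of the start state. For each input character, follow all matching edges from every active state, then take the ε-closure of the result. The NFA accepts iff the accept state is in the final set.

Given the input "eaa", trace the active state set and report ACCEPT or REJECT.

start: ε-closure({0}) = {0,1,2,4,6}
'e' @ 1: {5,6,7}  ✓accept
'a' @ 2: {5,6,7}  ✓accept
'a' @ 3: {5,6,7}  ✓accept
after full input: {5,6,7}  (accept=5 in)

Answer: ACCEPT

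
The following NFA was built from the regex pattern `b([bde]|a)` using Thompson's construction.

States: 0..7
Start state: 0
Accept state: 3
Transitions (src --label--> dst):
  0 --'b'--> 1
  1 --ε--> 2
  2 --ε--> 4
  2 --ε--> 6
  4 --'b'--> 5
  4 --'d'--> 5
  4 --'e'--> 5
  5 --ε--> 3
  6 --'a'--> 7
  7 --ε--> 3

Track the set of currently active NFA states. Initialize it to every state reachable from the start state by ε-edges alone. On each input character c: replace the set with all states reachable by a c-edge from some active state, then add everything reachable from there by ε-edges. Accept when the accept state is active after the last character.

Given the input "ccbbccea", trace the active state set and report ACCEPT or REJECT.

Answer: REJECT

Derivation:
S₀ = ε-closure({0}) = {0}
'c' @ 1: {}  — no active states
rest 'cbbccea' ignored (set empty)
end set {} — state 3 not in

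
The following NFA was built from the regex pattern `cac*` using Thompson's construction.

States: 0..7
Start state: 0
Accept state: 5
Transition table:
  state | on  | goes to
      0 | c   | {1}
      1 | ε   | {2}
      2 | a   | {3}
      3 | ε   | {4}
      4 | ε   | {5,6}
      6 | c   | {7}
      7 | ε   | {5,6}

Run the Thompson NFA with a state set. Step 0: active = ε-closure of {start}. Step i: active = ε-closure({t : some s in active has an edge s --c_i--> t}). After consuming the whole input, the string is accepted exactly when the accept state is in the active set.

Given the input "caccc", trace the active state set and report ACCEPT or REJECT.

initial (ε-close {0}): {0}
'c' @ 1: {1,2}
'a' @ 2: {3,4,5,6}  ✓accept
'c' @ 3: {5,6,7}  ✓accept
'c' @ 4: {5,6,7}  ✓accept
'c' @ 5: {5,6,7}  ✓accept
after full input: {5,6,7}  (accept=5 in)

Answer: ACCEPT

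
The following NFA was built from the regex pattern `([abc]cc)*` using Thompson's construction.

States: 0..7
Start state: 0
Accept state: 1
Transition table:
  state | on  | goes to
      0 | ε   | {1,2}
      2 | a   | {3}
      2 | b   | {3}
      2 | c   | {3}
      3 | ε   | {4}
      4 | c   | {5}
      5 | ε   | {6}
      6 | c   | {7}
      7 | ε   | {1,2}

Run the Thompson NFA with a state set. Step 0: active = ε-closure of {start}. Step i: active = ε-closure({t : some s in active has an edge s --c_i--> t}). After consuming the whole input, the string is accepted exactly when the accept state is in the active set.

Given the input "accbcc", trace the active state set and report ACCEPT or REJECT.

start: ε-closure({0}) = {0,1,2}
'a' @ 1: {3,4}
'c' @ 2: {5,6}
'c' @ 3: {1,2,7}  [accepting]
'b' @ 4: {3,4}
'c' @ 5: {5,6}
'c' @ 6: {1,2,7}  [accepting]
final: {1,2,7}; accept 1 in set

Answer: ACCEPT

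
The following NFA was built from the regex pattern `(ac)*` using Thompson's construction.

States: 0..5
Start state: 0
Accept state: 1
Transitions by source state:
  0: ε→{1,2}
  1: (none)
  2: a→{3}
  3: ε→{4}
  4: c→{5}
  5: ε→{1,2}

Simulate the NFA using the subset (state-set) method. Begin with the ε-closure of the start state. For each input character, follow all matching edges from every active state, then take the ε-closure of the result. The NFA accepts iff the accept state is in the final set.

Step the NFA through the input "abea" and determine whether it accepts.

Answer: REJECT

Steps:
S₀ = ε-closure({0}) = {0,1,2}
'a' @ 1: {3,4}
'b' @ 2: {}  — dead — no transitions
rest 'ea' ignored (set empty)
end set {} — state 1 not in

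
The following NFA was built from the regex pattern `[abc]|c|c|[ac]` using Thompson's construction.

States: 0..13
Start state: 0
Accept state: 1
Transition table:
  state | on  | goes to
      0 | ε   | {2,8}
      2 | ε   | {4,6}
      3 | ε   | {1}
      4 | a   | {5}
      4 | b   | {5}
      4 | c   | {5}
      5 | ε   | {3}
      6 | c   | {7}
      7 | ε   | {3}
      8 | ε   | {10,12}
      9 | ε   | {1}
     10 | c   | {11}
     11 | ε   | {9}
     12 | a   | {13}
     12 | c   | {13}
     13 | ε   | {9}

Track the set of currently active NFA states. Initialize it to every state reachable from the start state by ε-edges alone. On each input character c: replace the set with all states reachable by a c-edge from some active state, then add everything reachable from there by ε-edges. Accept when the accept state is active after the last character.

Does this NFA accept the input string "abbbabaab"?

initial (ε-close {0}): {0,2,4,6,8,10,12}
'a' @ 1: {1,3,5,9,13}  ✓accept
'b' @ 2: {}  — dead — no transitions
rest 'bbabaab' ignored (set empty)
after full input: {}  (accept=1 not in)

Answer: REJECT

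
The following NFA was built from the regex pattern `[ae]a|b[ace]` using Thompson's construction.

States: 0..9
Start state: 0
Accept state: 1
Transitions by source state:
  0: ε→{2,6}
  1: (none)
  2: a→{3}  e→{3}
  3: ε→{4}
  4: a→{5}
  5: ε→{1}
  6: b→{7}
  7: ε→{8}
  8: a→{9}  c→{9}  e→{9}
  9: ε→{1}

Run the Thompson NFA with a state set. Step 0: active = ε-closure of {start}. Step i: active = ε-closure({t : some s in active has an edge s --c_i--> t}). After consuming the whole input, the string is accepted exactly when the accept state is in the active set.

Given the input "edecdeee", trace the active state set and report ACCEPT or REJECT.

S₀ = ε-closure({0}) = {0,2,6}
'e' @ 1: {3,4}
'd' @ 2: {}  — dead — no transitions
rest 'ecdeee' ignored (set empty)
end set {} — state 1 not in

Answer: REJECT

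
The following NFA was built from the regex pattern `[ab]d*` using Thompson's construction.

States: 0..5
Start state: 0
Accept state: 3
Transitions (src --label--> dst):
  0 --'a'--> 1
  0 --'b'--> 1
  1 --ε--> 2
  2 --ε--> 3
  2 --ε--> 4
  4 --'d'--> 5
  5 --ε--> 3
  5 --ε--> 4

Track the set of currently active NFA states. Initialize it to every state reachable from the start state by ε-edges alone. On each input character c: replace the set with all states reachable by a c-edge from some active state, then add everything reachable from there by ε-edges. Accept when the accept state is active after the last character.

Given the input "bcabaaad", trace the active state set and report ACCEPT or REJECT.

Answer: REJECT

Steps:
S₀ = ε-closure({0}) = {0}
'b' @ 1: {1,2,3,4}  [accepting]
'c' @ 2: {}  — state set empty
rest 'abaaad' ignored (set empty)
after full input: {}  (accept=3 not in)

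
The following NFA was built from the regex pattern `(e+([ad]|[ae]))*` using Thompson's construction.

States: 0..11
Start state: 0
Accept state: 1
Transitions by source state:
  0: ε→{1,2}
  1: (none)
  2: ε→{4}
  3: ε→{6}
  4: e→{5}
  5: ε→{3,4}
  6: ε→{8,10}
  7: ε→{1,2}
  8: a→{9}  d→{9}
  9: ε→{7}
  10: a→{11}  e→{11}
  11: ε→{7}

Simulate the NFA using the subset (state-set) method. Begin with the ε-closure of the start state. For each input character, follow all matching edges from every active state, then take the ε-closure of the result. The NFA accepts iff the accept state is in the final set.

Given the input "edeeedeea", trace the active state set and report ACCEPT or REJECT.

initial (ε-close {0}): {0,1,2,4}
'e' @ 1: {3,4,5,6,8,10}
'd' @ 2: {1,2,4,7,9}  ✓accept
'e' @ 3: {3,4,5,6,8,10}
'e' @ 4: {1,2,3,4,5,6,7,8,10,11}  ✓accept
'e' @ 5: {1,2,3,4,5,6,7,8,10,11}  ✓accept
'd' @ 6: {1,2,4,7,9}  ✓accept
'e' @ 7: {3,4,5,6,8,10}
'e' @ 8: {1,2,3,4,5,6,7,8,10,11}  ✓accept
'a' @ 9: {1,2,4,7,9,11}  ✓accept
end set {1,2,4,7,9,11} — state 1 in

Answer: ACCEPT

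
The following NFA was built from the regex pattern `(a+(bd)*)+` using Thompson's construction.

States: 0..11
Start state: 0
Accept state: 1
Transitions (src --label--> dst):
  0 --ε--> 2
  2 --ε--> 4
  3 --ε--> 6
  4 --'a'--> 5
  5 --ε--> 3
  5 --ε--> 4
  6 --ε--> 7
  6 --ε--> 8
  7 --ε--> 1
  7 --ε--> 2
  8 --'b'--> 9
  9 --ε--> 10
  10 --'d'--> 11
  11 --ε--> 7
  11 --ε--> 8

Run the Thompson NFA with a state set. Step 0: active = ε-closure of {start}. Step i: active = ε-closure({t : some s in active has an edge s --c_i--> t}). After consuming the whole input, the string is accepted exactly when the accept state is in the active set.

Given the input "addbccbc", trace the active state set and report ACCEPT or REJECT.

Answer: REJECT

Derivation:
initial (ε-close {0}): {0,2,4}
'a' @ 1: {1,2,3,4,5,6,7,8}  [accepting]
'd' @ 2: {}  — state set empty
rest 'dbccbc' ignored (set empty)
after full input: {}  (accept=1 not in)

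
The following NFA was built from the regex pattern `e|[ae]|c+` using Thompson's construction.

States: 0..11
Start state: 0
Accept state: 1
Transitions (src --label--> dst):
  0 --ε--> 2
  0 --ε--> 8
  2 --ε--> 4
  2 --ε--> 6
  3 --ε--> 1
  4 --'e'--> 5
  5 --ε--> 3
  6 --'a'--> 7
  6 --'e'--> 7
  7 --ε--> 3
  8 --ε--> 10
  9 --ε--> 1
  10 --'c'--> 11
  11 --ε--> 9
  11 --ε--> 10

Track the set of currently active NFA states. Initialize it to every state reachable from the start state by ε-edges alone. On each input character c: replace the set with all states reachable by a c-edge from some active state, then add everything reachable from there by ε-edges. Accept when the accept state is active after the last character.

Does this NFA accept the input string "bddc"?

S₀ = ε-closure({0}) = {0,2,4,6,8,10}
'b' @ 1: {}  — dead — no transitions
rest 'ddc' ignored (set empty)
end set {} — state 1 not in

Answer: REJECT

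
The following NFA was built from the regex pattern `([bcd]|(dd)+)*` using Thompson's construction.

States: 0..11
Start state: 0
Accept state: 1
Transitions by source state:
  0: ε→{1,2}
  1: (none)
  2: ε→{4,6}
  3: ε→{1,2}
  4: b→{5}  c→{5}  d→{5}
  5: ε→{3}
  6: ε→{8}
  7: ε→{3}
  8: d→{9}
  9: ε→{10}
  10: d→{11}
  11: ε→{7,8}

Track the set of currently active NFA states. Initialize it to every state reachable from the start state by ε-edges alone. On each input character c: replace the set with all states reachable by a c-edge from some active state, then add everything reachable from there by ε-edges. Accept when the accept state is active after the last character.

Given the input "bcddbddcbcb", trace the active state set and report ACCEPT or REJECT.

S₀ = ε-closure({0}) = {0,1,2,4,6,8}
'b' @ 1: {1,2,3,4,5,6,8}  ✓accept
'c' @ 2: {1,2,3,4,5,6,8}  ✓accept
'd' @ 3: {1,2,3,4,5,6,8,9,10}  ✓accept
'd' @ 4: {1,2,3,4,5,6,7,8,9,10,11}  ✓accept
'b' @ 5: {1,2,3,4,5,6,8}  ✓accept
'd' @ 6: {1,2,3,4,5,6,8,9,10}  ✓accept
'd' @ 7: {1,2,3,4,5,6,7,8,9,10,11}  ✓accept
'c' @ 8: {1,2,3,4,5,6,8}  ✓accept
'b' @ 9: {1,2,3,4,5,6,8}  ✓accept
'c' @ 10: {1,2,3,4,5,6,8}  ✓accept
'b' @ 11: {1,2,3,4,5,6,8}  ✓accept
final: {1,2,3,4,5,6,8}; accept 1 in set

Answer: ACCEPT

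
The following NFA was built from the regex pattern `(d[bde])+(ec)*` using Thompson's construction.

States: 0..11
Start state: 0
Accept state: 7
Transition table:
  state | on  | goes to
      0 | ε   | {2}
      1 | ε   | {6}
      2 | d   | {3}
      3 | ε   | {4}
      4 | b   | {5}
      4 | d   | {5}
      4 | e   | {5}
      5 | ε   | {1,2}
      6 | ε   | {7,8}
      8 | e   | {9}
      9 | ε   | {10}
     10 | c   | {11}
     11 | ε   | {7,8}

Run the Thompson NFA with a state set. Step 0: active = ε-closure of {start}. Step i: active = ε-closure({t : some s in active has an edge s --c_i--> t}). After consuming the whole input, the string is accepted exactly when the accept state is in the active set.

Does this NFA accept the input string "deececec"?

Answer: ACCEPT

Trace:
initial (ε-close {0}): {0,2}
'd' @ 1: {3,4}
'e' @ 2: {1,2,5,6,7,8}  (accept∈set)
'e' @ 3: {9,10}
'c' @ 4: {7,8,11}  (accept∈set)
'e' @ 5: {9,10}
'c' @ 6: {7,8,11}  (accept∈set)
'e' @ 7: {9,10}
'c' @ 8: {7,8,11}  (accept∈set)
final: {7,8,11}; accept 7 in set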